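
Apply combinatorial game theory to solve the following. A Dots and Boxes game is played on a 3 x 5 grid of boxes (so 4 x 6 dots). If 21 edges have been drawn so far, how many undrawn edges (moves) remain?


Grid: 3 x 5 boxes, i.e. 4 rows and 6 columns of dots.
Horizontal edges: (rows + 1) * cols = 4 * 5 = 20
Vertical edges: rows * (cols + 1) = 3 * 6 = 18
Total edges: 20 + 18 = 38
Edges drawn: 21
Remaining: 38 - 21 = 17

17


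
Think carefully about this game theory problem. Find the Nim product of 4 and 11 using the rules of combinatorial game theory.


Nim multiplication is bilinear over XOR: (u XOR v) * w = (u*w) XOR (v*w).
So we split each operand into its bit components and XOR the pairwise Nim products.
4 = 4 (as XOR of powers of 2).
11 = 1 + 2 + 8 (as XOR of powers of 2).
Using the standard Nim-product table on single bits:
  2*2 = 3,   2*4 = 8,   2*8 = 12,
  4*4 = 6,   4*8 = 11,  8*8 = 13,
and  1*x = x (identity), k*l = l*k (commutative).
Pairwise Nim products:
  4 * 1 = 4
  4 * 2 = 8
  4 * 8 = 11
XOR them: 4 XOR 8 XOR 11 = 7.
Result: 4 * 11 = 7 (in Nim).

7


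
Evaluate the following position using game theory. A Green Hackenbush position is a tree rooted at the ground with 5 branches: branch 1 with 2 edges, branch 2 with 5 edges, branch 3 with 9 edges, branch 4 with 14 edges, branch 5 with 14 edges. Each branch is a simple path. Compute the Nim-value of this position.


The tree has 5 branches from the ground vertex.
In Green Hackenbush, the Nim-value of a simple path of length k is k.
Branch 1: length 2, Nim-value = 2
Branch 2: length 5, Nim-value = 5
Branch 3: length 9, Nim-value = 9
Branch 4: length 14, Nim-value = 14
Branch 5: length 14, Nim-value = 14
Total Nim-value = XOR of all branch values:
0 XOR 2 = 2
2 XOR 5 = 7
7 XOR 9 = 14
14 XOR 14 = 0
0 XOR 14 = 14
Nim-value of the tree = 14

14


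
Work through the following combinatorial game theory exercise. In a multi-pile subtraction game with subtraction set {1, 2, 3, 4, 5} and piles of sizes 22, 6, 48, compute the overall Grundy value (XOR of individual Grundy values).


Subtraction set: {1, 2, 3, 4, 5}
For this subtraction set, G(n) = n mod 6 (period = max + 1 = 6).
Pile 1 (size 22): G(22) = 22 mod 6 = 4
Pile 2 (size 6): G(6) = 6 mod 6 = 0
Pile 3 (size 48): G(48) = 48 mod 6 = 0
Total Grundy value = XOR of all: 4 XOR 0 XOR 0 = 4

4


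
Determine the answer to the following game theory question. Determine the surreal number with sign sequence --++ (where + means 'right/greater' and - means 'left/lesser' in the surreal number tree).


Sign expansion: --++
Rule: track bounds (lo, hi), initially (-inf, +inf). On '+', the current value becomes lo and we move to the simplest number in (value, hi): value + 1 if hi = +inf, otherwise the midpoint (value + hi)/2. On '-', the current value becomes hi and we move to value - 1 if lo = -inf, otherwise the midpoint (lo + value)/2.
Start at 0.
Step 1: sign = -, move left. Bounds: (-inf, 0). Value = -1
Step 2: sign = -, move left. Bounds: (-inf, -1). Value = -2
Step 3: sign = +, move right. Bounds: (-2, -1). Value = -3/2
Step 4: sign = +, move right. Bounds: (-3/2, -1). Value = -5/4
The surreal number with sign expansion --++ is -5/4.

-5/4


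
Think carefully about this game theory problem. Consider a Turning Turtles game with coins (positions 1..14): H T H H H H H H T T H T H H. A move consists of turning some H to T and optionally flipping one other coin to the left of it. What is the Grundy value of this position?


Coins: H T H H H H H H T T H T H H
Key fact: a single head at position k behaves exactly like a Nim heap of size k (turning it to T and optionally flipping a coin at j < k corresponds to moving the heap from k to j, or to 0), and heads combine as a disjunctive sum (two heads at the same place would cancel, matching j XOR j = 0). So the Nim-value is the XOR of the 1-indexed positions of the heads.
Face-up positions (1-indexed): [1, 3, 4, 5, 6, 7, 8, 11, 13, 14]
XOR 0 with 1: 0 XOR 1 = 1
XOR 1 with 3: 1 XOR 3 = 2
XOR 2 with 4: 2 XOR 4 = 6
XOR 6 with 5: 6 XOR 5 = 3
XOR 3 with 6: 3 XOR 6 = 5
XOR 5 with 7: 5 XOR 7 = 2
XOR 2 with 8: 2 XOR 8 = 10
XOR 10 with 11: 10 XOR 11 = 1
XOR 1 with 13: 1 XOR 13 = 12
XOR 12 with 14: 12 XOR 14 = 2
Nim-value = 2

2


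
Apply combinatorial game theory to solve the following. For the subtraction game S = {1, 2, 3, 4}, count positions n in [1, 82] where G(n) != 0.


Subtraction set S = {1, 2, 3, 4}, so G(n) = n mod 5.
G(n) = 0 when n is a multiple of 5.
Multiples of 5 in [1, 82]: 16
N-positions (nonzero Grundy) = 82 - 16 = 66

66


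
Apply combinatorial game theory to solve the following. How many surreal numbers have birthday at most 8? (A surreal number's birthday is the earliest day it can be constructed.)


Day 0: {|} = 0 is born. Count = 1.
Day n: the number of surreal numbers born by day n is 2^(n+1) - 1.
By day 0: 2^1 - 1 = 1
By day 1: 2^2 - 1 = 3
By day 2: 2^3 - 1 = 7
By day 3: 2^4 - 1 = 15
By day 4: 2^5 - 1 = 31
By day 5: 2^6 - 1 = 63
By day 6: 2^7 - 1 = 127
By day 7: 2^8 - 1 = 255
By day 8: 2^9 - 1 = 511
By day 8: 511 surreal numbers.

511


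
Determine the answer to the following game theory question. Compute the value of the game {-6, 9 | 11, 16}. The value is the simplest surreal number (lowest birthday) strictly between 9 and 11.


Left options: {-6, 9}, max = 9
Right options: {11, 16}, min = 11
All options are numbers and max(Left) < min(Right), so by the simplicity theorem the value is the simplest (earliest-born) number strictly between 9 and 11.
The only integer strictly between 9 and 11 is 10.
No non-integer in the interval can be simpler: if x is a non-integer in the interval, then floor(x) or ceil(x) also lies in the interval (the interval contains an integer), and both are proper prefixes of x's sign expansion, i.e. born earlier. So the game value is 10.
Game value = 10

10


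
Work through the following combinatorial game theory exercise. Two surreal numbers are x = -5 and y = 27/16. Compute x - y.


x = -5, y = 27/16
Converting to common denominator: 16
x = -80/16, y = 27/16
x - y = -5 - 27/16 = -107/16

-107/16


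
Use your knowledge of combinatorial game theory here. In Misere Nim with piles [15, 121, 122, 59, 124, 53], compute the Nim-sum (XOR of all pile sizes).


We need the XOR (exclusive or) of all pile sizes.
After XOR-ing pile 1 (size 15): 0 XOR 15 = 15
After XOR-ing pile 2 (size 121): 15 XOR 121 = 118
After XOR-ing pile 3 (size 122): 118 XOR 122 = 12
After XOR-ing pile 4 (size 59): 12 XOR 59 = 55
After XOR-ing pile 5 (size 124): 55 XOR 124 = 75
After XOR-ing pile 6 (size 53): 75 XOR 53 = 126
The Nim-value of this position is 126.

126


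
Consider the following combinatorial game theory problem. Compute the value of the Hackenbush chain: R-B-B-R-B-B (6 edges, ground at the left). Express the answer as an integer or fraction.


Edges (from ground): R-B-B-R-B-B
By Berlekamp's sign-expansion rule, a Blue-Red Hackenbush stalk has the value of the surreal number whose sign sequence is the edge sequence with B -> + and R -> -.
Sign sequence: -++-++
Trace the sign expansion in the surreal number tree, starting from 0:
Edge 1: R (sign -) -> bounds (-inf, 0), value = -1
Edge 2: B (sign +) -> bounds (-1, 0), value = -1/2
Edge 3: B (sign +) -> bounds (-1/2, 0), value = -1/4
Edge 4: R (sign -) -> bounds (-1/2, -1/4), value = -3/8
Edge 5: B (sign +) -> bounds (-3/8, -1/4), value = -5/16
Edge 6: B (sign +) -> bounds (-5/16, -1/4), value = -9/32
Game value = -9/32

-9/32


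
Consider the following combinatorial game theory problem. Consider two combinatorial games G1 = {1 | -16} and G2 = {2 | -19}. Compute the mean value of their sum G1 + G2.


G1 = {1 | -16}, G2 = {2 | -19}
Each is a switch {a | b} with numbers a > b; its mean value is (a + b)/2, and mean value is additive over game sums: m(G1 + G2) = m(G1) + m(G2).
Mean of G1 = (1 + (-16))/2 = -15/2 = -15/2
Mean of G2 = (2 + (-19))/2 = -17/2 = -17/2
Mean of G1 + G2 = -15/2 + -17/2 = -16

-16


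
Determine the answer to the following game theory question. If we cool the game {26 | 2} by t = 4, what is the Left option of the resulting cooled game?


Original game: {26 | 2} (a switch {a | b} with a > b).
Cooling by t (for t below the temperature (a - b)/2 = 12) taxes each move by t: {a | b} cooled by t is {a - t | b + t}.
Cooling amount: t = 4
Cooled Left option: 26 - 4 = 22
Cooled Right option: 2 + 4 = 6
Cooled game: {22 | 6}
Left option = 22

22


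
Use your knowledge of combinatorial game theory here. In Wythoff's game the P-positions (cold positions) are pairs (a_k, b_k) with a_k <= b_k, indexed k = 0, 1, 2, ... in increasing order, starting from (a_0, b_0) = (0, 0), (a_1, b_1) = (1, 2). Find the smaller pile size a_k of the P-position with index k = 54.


By Wythoff's theorem, a_k = floor(k * phi) and b_k = floor(k * phi^2) = a_k + k, where phi = (1 + sqrt(5))/2 is the golden ratio.
phi = (1 + sqrt(5))/2 = 1.618034
k = 54
k * phi = 54 * 1.618034 = 87.373835
a_54 = floor(k * phi) = 87

87


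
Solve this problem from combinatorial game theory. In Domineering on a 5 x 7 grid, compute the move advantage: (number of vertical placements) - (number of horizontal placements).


Board is 5 x 7 (rows x cols).
Left (vertical) placements: (rows-1) * cols = 4 * 7 = 28
Right (horizontal) placements: rows * (cols-1) = 5 * 6 = 30
Advantage = Left - Right = 28 - 30 = -2

-2


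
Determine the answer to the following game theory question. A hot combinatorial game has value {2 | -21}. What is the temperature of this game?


The game is {2 | -21}, a switch {a | b} with numbers a > b.
Cooling {a | b} by t gives {a - t | b + t}, which stops being hot when a - t = b + t, i.e. at t = (a - b)/2. So the temperature of a switch is (a - b)/2.
Temperature = (Left option - Right option) / 2
= (2 - (-21)) / 2
= 23 / 2
= 23/2

23/2


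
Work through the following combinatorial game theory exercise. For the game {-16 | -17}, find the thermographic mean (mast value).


Game = {-16 | -17}, a switch {a | b} with numbers a > b.
Its thermograph has left wall a - t and right wall b + t, which meet at t = (a - b)/2, where both equal (a + b)/2. So the mast (mean value) is at (a + b)/2.
Mean = (-16 + (-17))/2 = -33/2 = -33/2

-33/2


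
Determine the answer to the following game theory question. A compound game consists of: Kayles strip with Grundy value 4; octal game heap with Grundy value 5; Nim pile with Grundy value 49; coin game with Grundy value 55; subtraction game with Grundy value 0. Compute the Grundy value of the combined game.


By the Sprague-Grundy theorem, the Grundy value of a sum of games is the XOR of individual Grundy values.
Kayles strip: Grundy value = 4. Running XOR: 0 XOR 4 = 4
octal game heap: Grundy value = 5. Running XOR: 4 XOR 5 = 1
Nim pile: Grundy value = 49. Running XOR: 1 XOR 49 = 48
coin game: Grundy value = 55. Running XOR: 48 XOR 55 = 7
subtraction game: Grundy value = 0. Running XOR: 7 XOR 0 = 7
The combined Grundy value is 7.

7


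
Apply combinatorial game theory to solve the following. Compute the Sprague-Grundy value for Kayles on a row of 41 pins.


Kayles: a move removes 1 or 2 adjacent pins from a contiguous row.
Removing pins from a row of k leaves two independent rows (a, b) with a + b = k - 1 (one pin) or a + b = k - 2 (two pins); an end removal gives a = 0.
By Sprague-Grundy, G(k) = mex{ G(a) XOR G(b) } over all these splits. G(0) = 0.
G(1): splits (0,0):0^0=0 -> mex({0}) = 1
G(2): splits (0,1):0^1=1 (0,0):0^0=0 -> mex({0, 1}) = 2
G(3): splits (0,2):0^2=2 (1,1):1^1=0 (0,1):0^1=1 -> mex({0, 1, 2}) = 3
G(4): splits (0,3):0^3=3 (1,2):1^2=3 (0,2):0^2=2 (1,1):1^1=0 -> mex({0, 2, 3}) = 1
G(5): splits (0,4):0^1=1 (1,3):1^3=2 (2,2):2^2=0 (0,3):0^3=3 (1,2):1^2=3 -> mex({0, 1, 2, 3}) = 4
G(6) = mex({0, 1, 2, 4}) = 3
G(7) = mex({0, 1, 3, 4, 5}) = 2
G(8) = mex({0, 2, 3, 5, 6}) = 1
G(9) = mex({0, 1, 2, 3, 6, 7}) = 4
G(10) = mex({0, 1, 3, 4, 5, 7}) = 2
G(11) = mex({0, 1, 2, 3, 4, 5}) = 6
G(12) = mex({0, 1, 2, 3, 5, 6, 7}) = 4
G(13) = mex({0, 2, 3, 4, 6, 7}) = 1
G(14) = mex({0, 1, 4, 5, 6, 7}) = 2
G(15) = mex({0, 1, 2, 3, 4, 5, 6}) = 7
G(16) = mex({0, 2, 3, 5, 6, 7}) = 1
G(17) = mex({0, 1, 2, 3, 5, 6, 7}) = 4
G(18) = mex({0, 1, 2, 4, 5, 6}) = 3
G(19) = mex({0, 1, 3, 4, 5, 7}) = 2
G(20) = mex({0, 2, 3, 4, 5, 6, 7}) = 1
G(21) = mex({0, 1, 2, 3, 5, 6, 7}) = 4
G(22) = mex({0, 1, 2, 3, 4, 5, 7}) = 6
G(23) = mex({0, 1, 2, 3, 4, 5, 6}) = 7
G(24) = mex({0, 1, 2, 3, 5, 6, 7}) = 4
G(25) = mex({0, 2, 3, 4, 6, 7}) = 1
G(26) = mex({0, 1, 3, 4, 5, 6, 7}) = 2
G(27) = mex({0, 1, 2, 3, 4, 5, 6, 7}) = 8
G(28) = mex({0, 1, 2, 3, 4, 6, 7, 8}) = 5
G(29) = mex({0, 1, 2, 3, 5, 6, 7, 8, 9}) = 4
G(30) = mex({0, 1, 2, 3, 4, 5, 6, 9, 10}) = 7
G(31) = mex({0, 1, 3, 4, 5, 7, 10, 11}) = 2
G(32) = mex({0, 2, 3, 4, 5, 6, 7, 9, 11}) = 1
G(33) = mex({0, 1, 2, 3, 4, 5, 6, 7, 9, 12}) = 8
G(34) = mex({0, 1, 2, 3, 4, 5, 7, 8, 11, 12}) = 6
G(35) = mex({0, 1, 2, 3, 4, 5, 6, 8, 9, 10, 11}) = 7
G(36) = mex({0, 1, 2, 3, 5, 6, 7, 9, 10}) = 4
G(37) = mex({0, 2, 3, 4, 6, 7, 9, 10, 11, 12}) = 1
G(38) = mex({0, 1, 3, 4, 5, 6, 7, 9, 10, 11, 12}) = 2
G(39) = mex({0, 1, 2, 4, 5, 6, 7, 9, 10, 12, 14}) = 3
G(40) = mex({0, 2, 3, 4, 6, 7, 11, 12, 14}) = 1
G(41) = mex({0, 1, 2, 3, 5, 6, 7, 9, 10, 11, 12}) = 4
Therefore G(41) = 4.

4


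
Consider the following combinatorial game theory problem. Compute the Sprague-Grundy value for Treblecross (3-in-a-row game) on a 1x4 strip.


Treblecross: place X on empty cells; 3-in-a-row wins.
Playing within two cells of an existing X lets the opponent win at once, so sensible play treats the cells i-2..i+2 around each X as dead. The player left with no safe cell loses, so this is a normal-play take-away game on strips of safe cells.
Placing X at cell i (0-indexed) of a strip of k safe cells leaves independent strips of sizes max(0, i-2) and max(0, k-i-3). Hence G(k) = mex{ G(max(0,i-2)) XOR G(max(0,k-i-3)) : 0 <= i < k }, with G(0) = 0.
G(1): splits (0,0):0^0=0 -> mex({0}) = 1
G(2): splits (0,0):0^0=0 -> mex({0}) = 1
G(3): splits (0,0):0^0=0 -> mex({0}) = 1
G(4): splits (0,1):0^1=1 (0,0):0^0=0 -> mex({0, 1}) = 2
Therefore G(4) = 2.

2


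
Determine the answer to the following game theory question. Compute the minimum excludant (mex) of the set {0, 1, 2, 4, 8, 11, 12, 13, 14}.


Set = {0, 1, 2, 4, 8, 11, 12, 13, 14}
0 is in the set.
1 is in the set.
2 is in the set.
3 is NOT in the set. This is the mex.
mex = 3

3


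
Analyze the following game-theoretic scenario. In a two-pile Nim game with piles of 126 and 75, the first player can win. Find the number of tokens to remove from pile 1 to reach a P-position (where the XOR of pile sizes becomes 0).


Piles: 126 and 75
Current XOR: 126 XOR 75 = 53 (non-zero, so this is an N-position).
To make the XOR zero, we need to find a move that balances the piles.
For pile 1 (size 126): target = 126 XOR 53 = 75
We reduce pile 1 from 126 to 75.
Tokens removed: 126 - 75 = 51
Verification: 75 XOR 75 = 0

51


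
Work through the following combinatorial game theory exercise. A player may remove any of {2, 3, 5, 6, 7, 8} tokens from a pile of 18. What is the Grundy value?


The subtraction set is S = {2, 3, 5, 6, 7, 8}.
G(k) = mex{ G(k - s) : s in S, s <= k }. We compute iteratively: G(0) = 0.
G(1) = mex({}) = 0
G(2) = mex({0}) = 1
G(3) = mex({0}) = 1
G(4) = mex({0, 1}) = 2
G(5) = mex({0, 1}) = 2
G(6) = mex({0, 1, 2}) = 3
G(7) = mex({0, 1, 2}) = 3
G(8) = mex({0, 1, 2, 3}) = 4
G(9) = mex({0, 1, 2, 3}) = 4
G(10) = mex({1, 2, 3, 4}) = 0
G(11) = mex({1, 2, 3, 4}) = 0
G(12) = mex({0, 2, 3, 4}) = 1
G(13) = mex({0, 2, 3, 4}) = 1
G(14) = mex({0, 1, 3, 4}) = 2
G(15) = mex({0, 1, 3, 4}) = 2
G(16) = mex({0, 1, 2, 4}) = 3
G(17) = mex({0, 1, 2, 4}) = 3
Observe that G(10)..G(17) = 0, 0, 1, 1, 2, 2, 3, 3 repeats G(0)..G(7) = 0, 0, 1, 1, 2, 2, 3, 3.
For k >= max(S) = 8, G(k) is determined by the previous 8 values G(k-8)..G(k-1); a window of 8 consecutive values has recurred shifted by 10, so by induction G(k + 10) = G(k) for all k >= 0: the sequence is periodic from the start with period 10.
One period: G(0..9) = 0, 0, 1, 1, 2, 2, 3, 3, 4, 4.
18 mod 10 = 8, so G(18) = G(8) = 4.

4


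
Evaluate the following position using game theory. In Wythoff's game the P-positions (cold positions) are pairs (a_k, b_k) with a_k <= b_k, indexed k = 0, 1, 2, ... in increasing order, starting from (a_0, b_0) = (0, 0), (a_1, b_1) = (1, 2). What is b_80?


By Wythoff's theorem, a_k = floor(k * phi) and b_k = floor(k * phi^2) = a_k + k, where phi = (1 + sqrt(5))/2 is the golden ratio.
phi = (1 + sqrt(5))/2 = 1.618034
phi^2 = phi + 1 = 2.618034
k = 80
k * phi^2 = 80 * 2.618034 = 209.442719
b_80 = floor(k * phi^2) = 209 (check: a_80 + k = 129 + 80 = 209)

209


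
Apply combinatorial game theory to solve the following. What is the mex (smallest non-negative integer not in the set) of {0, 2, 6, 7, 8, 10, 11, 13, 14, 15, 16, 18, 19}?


Set = {0, 2, 6, 7, 8, 10, 11, 13, 14, 15, 16, 18, 19}
0 is in the set.
1 is NOT in the set. This is the mex.
mex = 1

1


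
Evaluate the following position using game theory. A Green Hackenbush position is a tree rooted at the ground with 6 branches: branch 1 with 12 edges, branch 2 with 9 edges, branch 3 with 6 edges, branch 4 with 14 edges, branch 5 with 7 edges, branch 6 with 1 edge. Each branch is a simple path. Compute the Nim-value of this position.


The tree has 6 branches from the ground vertex.
In Green Hackenbush, the Nim-value of a simple path of length k is k.
Branch 1: length 12, Nim-value = 12
Branch 2: length 9, Nim-value = 9
Branch 3: length 6, Nim-value = 6
Branch 4: length 14, Nim-value = 14
Branch 5: length 7, Nim-value = 7
Branch 6: length 1, Nim-value = 1
Total Nim-value = XOR of all branch values:
0 XOR 12 = 12
12 XOR 9 = 5
5 XOR 6 = 3
3 XOR 14 = 13
13 XOR 7 = 10
10 XOR 1 = 11
Nim-value of the tree = 11

11


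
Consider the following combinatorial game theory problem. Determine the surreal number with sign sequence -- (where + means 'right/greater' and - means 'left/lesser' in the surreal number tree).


Sign expansion: --
Rule: track bounds (lo, hi), initially (-inf, +inf). On '+', the current value becomes lo and we move to the simplest number in (value, hi): value + 1 if hi = +inf, otherwise the midpoint (value + hi)/2. On '-', the current value becomes hi and we move to value - 1 if lo = -inf, otherwise the midpoint (lo + value)/2.
Start at 0.
Step 1: sign = -, move left. Bounds: (-inf, 0). Value = -1
Step 2: sign = -, move left. Bounds: (-inf, -1). Value = -2
The surreal number with sign expansion -- is -2.

-2


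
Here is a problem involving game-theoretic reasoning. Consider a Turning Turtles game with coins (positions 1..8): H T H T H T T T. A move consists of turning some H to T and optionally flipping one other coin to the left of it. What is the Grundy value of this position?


Coins: H T H T H T T T
Key fact: a single head at position k behaves exactly like a Nim heap of size k (turning it to T and optionally flipping a coin at j < k corresponds to moving the heap from k to j, or to 0), and heads combine as a disjunctive sum (two heads at the same place would cancel, matching j XOR j = 0). So the Nim-value is the XOR of the 1-indexed positions of the heads.
Face-up positions (1-indexed): [1, 3, 5]
XOR 0 with 1: 0 XOR 1 = 1
XOR 1 with 3: 1 XOR 3 = 2
XOR 2 with 5: 2 XOR 5 = 7
Nim-value = 7

7


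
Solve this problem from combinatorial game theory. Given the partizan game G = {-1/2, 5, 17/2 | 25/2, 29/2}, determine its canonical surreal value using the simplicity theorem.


Left options: {-1/2, 5, 17/2}, max = 17/2
Right options: {25/2, 29/2}, min = 25/2
All options are numbers and max(Left) < min(Right), so by the simplicity theorem the value is the simplest (earliest-born) number strictly between 17/2 and 25/2.
Integers 9 through 12 all lie strictly between 17/2 and 25/2.
Among integers, the simplest (lowest birthday = smallest |n|; 0 is born on day 0, +-n on day n) is 9.
No non-integer in the interval can be simpler: if x is a non-integer in the interval, then floor(x) or ceil(x) also lies in the interval (the interval contains an integer), and both are proper prefixes of x's sign expansion, i.e. born earlier. So the game value is 9.
Game value = 9

9


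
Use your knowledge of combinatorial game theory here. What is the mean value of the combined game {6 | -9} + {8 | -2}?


G1 = {6 | -9}, G2 = {8 | -2}
Each is a switch {a | b} with numbers a > b; its mean value is (a + b)/2, and mean value is additive over game sums: m(G1 + G2) = m(G1) + m(G2).
Mean of G1 = (6 + (-9))/2 = -3/2 = -3/2
Mean of G2 = (8 + (-2))/2 = 6/2 = 3
Mean of G1 + G2 = -3/2 + 3 = 3/2

3/2


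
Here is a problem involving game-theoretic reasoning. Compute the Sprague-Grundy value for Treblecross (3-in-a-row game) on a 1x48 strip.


Treblecross: place X on empty cells; 3-in-a-row wins.
Playing within two cells of an existing X lets the opponent win at once, so sensible play treats the cells i-2..i+2 around each X as dead. The player left with no safe cell loses, so this is a normal-play take-away game on strips of safe cells.
Placing X at cell i (0-indexed) of a strip of k safe cells leaves independent strips of sizes max(0, i-2) and max(0, k-i-3). Hence G(k) = mex{ G(max(0,i-2)) XOR G(max(0,k-i-3)) : 0 <= i < k }, with G(0) = 0.
G(1): splits (0,0):0^0=0 -> mex({0}) = 1
G(2): splits (0,0):0^0=0 -> mex({0}) = 1
G(3): splits (0,0):0^0=0 -> mex({0}) = 1
G(4): splits (0,1):0^1=1 (0,0):0^0=0 -> mex({0, 1}) = 2
G(5): splits (0,2):0^1=1 (0,1):0^1=1 (0,0):0^0=0 -> mex({0, 1}) = 2
G(6) = mex({1}) = 0
G(7) = mex({0, 1, 2}) = 3
G(8) = mex({0, 1, 2}) = 3
G(9) = mex({0, 2}) = 1
G(10) = mex({0, 2, 3}) = 1
G(11) = mex({0, 3}) = 1
G(12) = mex({1, 3}) = 0
G(13) = mex({0, 1, 2, 3}) = 4
G(14) = mex({0, 1, 2}) = 3
G(15) = mex({0, 1, 2}) = 3
G(16) = mex({0, 1, 2, 4}) = 3
G(17) = mex({0, 1, 3, 4}) = 2
G(18) = mex({0, 1, 3, 4}) = 2
G(19) = mex({0, 1, 3, 5}) = 2
G(20) = mex({0, 1, 2, 3, 5}) = 4
G(21) = mex({0, 1, 2, 3, 5}) = 4
G(22) = mex({1, 2, 6}) = 0
G(23) = mex({0, 1, 2, 3, 4, 6}) = 5
G(24) = mex({0, 1, 2, 3, 4}) = 5
G(25) = mex({0, 1, 3, 4, 7}) = 2
G(26) = mex({0, 1, 3, 4, 5, 7}) = 2
G(27) = mex({0, 1, 3, 5}) = 2
G(28) = mex({0, 1, 2, 5}) = 3
G(29) = mex({0, 1, 2, 4, 5, 6}) = 3
G(30) = mex({1, 2, 4, 6}) = 0
G(31) = mex({0, 1, 2, 3, 4, 6}) = 5
G(32) = mex({1, 2, 3, 4, 7}) = 0
G(33) = mex({0, 3, 7}) = 1
G(34) = mex({0, 2, 3, 5, 7}) = 1
G(35) = mex({0, 2, 3, 5, 6}) = 1
G(36) = mex({0, 1, 2, 5, 6}) = 3
G(37) = mex({0, 1, 2, 4, 5, 6}) = 3
G(38) = mex({0, 1, 2, 4}) = 3
G(39) = mex({0, 1, 2, 3, 4, 7}) = 5
G(40) = mex({0, 1, 2, 3, 4, 5, 7}) = 6
G(41) = mex({0, 1, 2, 3, 5, 7}) = 4
G(42) = mex({0, 1, 2, 3, 5, 6, 7}) = 4
G(43) = mex({0, 2, 3, 5, 6}) = 1
G(44) = mex({1, 2, 3, 4, 5, 6}) = 0
G(45) = mex({0, 1, 2, 3, 4, 6, 7}) = 5
G(46) = mex({0, 1, 2, 3, 4, 7}) = 5
G(47) = mex({0, 1, 2, 3, 4, 5, 7}) = 6
G(48) = mex({0, 1, 2, 3, 4, 5, 7}) = 6
Therefore G(48) = 6.

6


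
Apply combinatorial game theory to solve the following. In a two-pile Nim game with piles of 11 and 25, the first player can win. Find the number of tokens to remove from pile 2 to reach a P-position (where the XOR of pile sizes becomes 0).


Piles: 11 and 25
Current XOR: 11 XOR 25 = 18 (non-zero, so this is an N-position).
To make the XOR zero, we need to find a move that balances the piles.
For pile 2 (size 25): target = 25 XOR 18 = 11
We reduce pile 2 from 25 to 11.
Tokens removed: 25 - 11 = 14
Verification: 11 XOR 11 = 0

14


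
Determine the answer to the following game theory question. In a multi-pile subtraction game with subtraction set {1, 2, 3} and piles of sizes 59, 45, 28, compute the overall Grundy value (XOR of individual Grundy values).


Subtraction set: {1, 2, 3}
For this subtraction set, G(n) = n mod 4 (period = max + 1 = 4).
Pile 1 (size 59): G(59) = 59 mod 4 = 3
Pile 2 (size 45): G(45) = 45 mod 4 = 1
Pile 3 (size 28): G(28) = 28 mod 4 = 0
Total Grundy value = XOR of all: 3 XOR 1 XOR 0 = 2

2


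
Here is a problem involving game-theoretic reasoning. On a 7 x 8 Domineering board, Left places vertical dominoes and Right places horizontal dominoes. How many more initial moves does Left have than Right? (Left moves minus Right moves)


Board is 7 x 8 (rows x cols).
Left (vertical) placements: (rows-1) * cols = 6 * 8 = 48
Right (horizontal) placements: rows * (cols-1) = 7 * 7 = 49
Advantage = Left - Right = 48 - 49 = -1

-1


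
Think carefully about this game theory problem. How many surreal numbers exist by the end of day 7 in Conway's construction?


Day 0: {|} = 0 is born. Count = 1.
Day n: the number of surreal numbers born by day n is 2^(n+1) - 1.
By day 0: 2^1 - 1 = 1
By day 1: 2^2 - 1 = 3
By day 2: 2^3 - 1 = 7
By day 3: 2^4 - 1 = 15
By day 4: 2^5 - 1 = 31
By day 5: 2^6 - 1 = 63
By day 6: 2^7 - 1 = 127
By day 7: 2^8 - 1 = 255
By day 7: 255 surreal numbers.

255


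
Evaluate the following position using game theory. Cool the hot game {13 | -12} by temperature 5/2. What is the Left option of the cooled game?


Original game: {13 | -12} (a switch {a | b} with a > b).
Cooling by t (for t below the temperature (a - b)/2 = 25/2) taxes each move by t: {a | b} cooled by t is {a - t | b + t}.
Cooling amount: t = 5/2
Cooled Left option: 13 - 5/2 = 21/2
Cooled Right option: -12 + 5/2 = -19/2
Cooled game: {21/2 | -19/2}
Left option = 21/2

21/2


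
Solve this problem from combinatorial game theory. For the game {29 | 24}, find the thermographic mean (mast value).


Game = {29 | 24}, a switch {a | b} with numbers a > b.
Its thermograph has left wall a - t and right wall b + t, which meet at t = (a - b)/2, where both equal (a + b)/2. So the mast (mean value) is at (a + b)/2.
Mean = (29 + (24))/2 = 53/2 = 53/2

53/2


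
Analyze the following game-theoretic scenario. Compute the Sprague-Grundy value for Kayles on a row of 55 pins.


Kayles: a move removes 1 or 2 adjacent pins from a contiguous row.
Removing pins from a row of k leaves two independent rows (a, b) with a + b = k - 1 (one pin) or a + b = k - 2 (two pins); an end removal gives a = 0.
By Sprague-Grundy, G(k) = mex{ G(a) XOR G(b) } over all these splits. G(0) = 0.
G(1): splits (0,0):0^0=0 -> mex({0}) = 1
G(2): splits (0,1):0^1=1 (0,0):0^0=0 -> mex({0, 1}) = 2
G(3): splits (0,2):0^2=2 (1,1):1^1=0 (0,1):0^1=1 -> mex({0, 1, 2}) = 3
G(4): splits (0,3):0^3=3 (1,2):1^2=3 (0,2):0^2=2 (1,1):1^1=0 -> mex({0, 2, 3}) = 1
G(5): splits (0,4):0^1=1 (1,3):1^3=2 (2,2):2^2=0 (0,3):0^3=3 (1,2):1^2=3 -> mex({0, 1, 2, 3}) = 4
G(6) = mex({0, 1, 2, 4}) = 3
G(7) = mex({0, 1, 3, 4, 5}) = 2
G(8) = mex({0, 2, 3, 5, 6}) = 1
G(9) = mex({0, 1, 2, 3, 6, 7}) = 4
G(10) = mex({0, 1, 3, 4, 5, 7}) = 2
G(11) = mex({0, 1, 2, 3, 4, 5}) = 6
G(12) = mex({0, 1, 2, 3, 5, 6, 7}) = 4
G(13) = mex({0, 2, 3, 4, 6, 7}) = 1
G(14) = mex({0, 1, 4, 5, 6, 7}) = 2
G(15) = mex({0, 1, 2, 3, 4, 5, 6}) = 7
G(16) = mex({0, 2, 3, 5, 6, 7}) = 1
G(17) = mex({0, 1, 2, 3, 5, 6, 7}) = 4
G(18) = mex({0, 1, 2, 4, 5, 6}) = 3
G(19) = mex({0, 1, 3, 4, 5, 7}) = 2
G(20) = mex({0, 2, 3, 4, 5, 6, 7}) = 1
G(21) = mex({0, 1, 2, 3, 5, 6, 7}) = 4
G(22) = mex({0, 1, 2, 3, 4, 5, 7}) = 6
G(23) = mex({0, 1, 2, 3, 4, 5, 6}) = 7
G(24) = mex({0, 1, 2, 3, 5, 6, 7}) = 4
G(25) = mex({0, 2, 3, 4, 6, 7}) = 1
G(26) = mex({0, 1, 3, 4, 5, 6, 7}) = 2
G(27) = mex({0, 1, 2, 3, 4, 5, 6, 7}) = 8
G(28) = mex({0, 1, 2, 3, 4, 6, 7, 8}) = 5
G(29) = mex({0, 1, 2, 3, 5, 6, 7, 8, 9}) = 4
G(30) = mex({0, 1, 2, 3, 4, 5, 6, 9, 10}) = 7
G(31) = mex({0, 1, 3, 4, 5, 7, 10, 11}) = 2
G(32) = mex({0, 2, 3, 4, 5, 6, 7, 9, 11}) = 1
G(33) = mex({0, 1, 2, 3, 4, 5, 6, 7, 9, 12}) = 8
G(34) = mex({0, 1, 2, 3, 4, 5, 7, 8, 11, 12}) = 6
G(35) = mex({0, 1, 2, 3, 4, 5, 6, 8, 9, 10, 11}) = 7
G(36) = mex({0, 1, 2, 3, 5, 6, 7, 9, 10}) = 4
G(37) = mex({0, 2, 3, 4, 6, 7, 9, 10, 11, 12}) = 1
G(38) = mex({0, 1, 3, 4, 5, 6, 7, 9, 10, 11, 12}) = 2
G(39) = mex({0, 1, 2, 4, 5, 6, 7, 9, 10, 12, 14}) = 3
G(40) = mex({0, 2, 3, 4, 6, 7, 11, 12, 14}) = 1
G(41) = mex({0, 1, 2, 3, 5, 6, 7, 9, 10, 11, 12}) = 4
G(42) = mex({0, 1, 2, 3, 4, 5, 6, 9, 10}) = 7
G(43) = mex({0, 1, 3, 4, 5, 7, 9, 10, 12, 15}) = 2
G(44) = mex({0, 2, 3, 4, 5, 6, 7, 9, 10, 12, 15}) = 1
G(45) = mex({0, 1, 2, 3, 4, 5, 6, 7, 9, 10, 12, 14}) = 8
G(46) = mex({0, 1, 3, 4, 5, 7, 8, 11, 12, 14}) = 2
G(47) = mex({0, 1, 2, 3, 4, 5, 6, 8, 9, 10, 11, 12}) = 7
G(48) = mex({0, 1, 2, 3, 5, 6, 7, 9, 10}) = 4
G(49) = mex({0, 2, 3, 4, 6, 7, 9, 10, 11, 12, 15}) = 1
G(50) = mex({0, 1, 4, 5, 6, 7, 9, 11, 12, 14, 15}) = 2
G(51) = mex({0, 1, 2, 3, 4, 5, 6, 7, 9, 12, 14, 15}) = 8
G(52) = mex({0, 2, 3, 4, 5, 6, 7, 8, 11, 12, 15}) = 1
G(53) = mex({0, 1, 2, 3, 5, 6, 7, 8, 9, 10, 11, 12}) = 4
G(54) = mex({0, 1, 2, 3, 4, 5, 6, 9, 10}) = 7
G(55) = mex({0, 1, 3, 4, 5, 7, 9, 10, 11, 12}) = 2
Therefore G(55) = 2.

2


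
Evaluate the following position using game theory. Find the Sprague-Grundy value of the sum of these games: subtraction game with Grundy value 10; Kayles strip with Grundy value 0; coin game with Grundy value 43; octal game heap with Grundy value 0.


By the Sprague-Grundy theorem, the Grundy value of a sum of games is the XOR of individual Grundy values.
subtraction game: Grundy value = 10. Running XOR: 0 XOR 10 = 10
Kayles strip: Grundy value = 0. Running XOR: 10 XOR 0 = 10
coin game: Grundy value = 43. Running XOR: 10 XOR 43 = 33
octal game heap: Grundy value = 0. Running XOR: 33 XOR 0 = 33
The combined Grundy value is 33.

33


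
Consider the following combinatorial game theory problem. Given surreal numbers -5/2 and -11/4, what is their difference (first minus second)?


x = -5/2, y = -11/4
Converting to common denominator: 4
x = -10/4, y = -11/4
x - y = -5/2 - -11/4 = 1/4

1/4


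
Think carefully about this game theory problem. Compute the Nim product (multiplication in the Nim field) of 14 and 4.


Nim multiplication is bilinear over XOR: (u XOR v) * w = (u*w) XOR (v*w).
So we split each operand into its bit components and XOR the pairwise Nim products.
14 = 2 + 4 + 8 (as XOR of powers of 2).
4 = 4 (as XOR of powers of 2).
Using the standard Nim-product table on single bits:
  2*2 = 3,   2*4 = 8,   2*8 = 12,
  4*4 = 6,   4*8 = 11,  8*8 = 13,
and  1*x = x (identity), k*l = l*k (commutative).
Pairwise Nim products:
  2 * 4 = 8
  4 * 4 = 6
  8 * 4 = 11
XOR them: 8 XOR 6 XOR 11 = 5.
Result: 14 * 4 = 5 (in Nim).

5


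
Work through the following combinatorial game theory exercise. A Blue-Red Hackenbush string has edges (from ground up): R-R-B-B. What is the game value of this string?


Edges (from ground): R-R-B-B
By Berlekamp's sign-expansion rule, a Blue-Red Hackenbush stalk has the value of the surreal number whose sign sequence is the edge sequence with B -> + and R -> -.
Sign sequence: --++
Trace the sign expansion in the surreal number tree, starting from 0:
Edge 1: R (sign -) -> bounds (-inf, 0), value = -1
Edge 2: R (sign -) -> bounds (-inf, -1), value = -2
Edge 3: B (sign +) -> bounds (-2, -1), value = -3/2
Edge 4: B (sign +) -> bounds (-3/2, -1), value = -5/4
Game value = -5/4

-5/4


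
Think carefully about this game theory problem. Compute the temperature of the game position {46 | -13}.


The game is {46 | -13}, a switch {a | b} with numbers a > b.
Cooling {a | b} by t gives {a - t | b + t}, which stops being hot when a - t = b + t, i.e. at t = (a - b)/2. So the temperature of a switch is (a - b)/2.
Temperature = (Left option - Right option) / 2
= (46 - (-13)) / 2
= 59 / 2
= 59/2

59/2


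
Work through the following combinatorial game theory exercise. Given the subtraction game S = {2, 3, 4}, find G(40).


The subtraction set is S = {2, 3, 4}.
G(k) = mex{ G(k - s) : s in S, s <= k }. We compute iteratively: G(0) = 0.
G(1) = mex({}) = 0
G(2) = mex({0}) = 1
G(3) = mex({0}) = 1
G(4) = mex({0, 1}) = 2
G(5) = mex({0, 1}) = 2
G(6) = mex({1, 2}) = 0
G(7) = mex({1, 2}) = 0
G(8) = mex({0, 2}) = 1
G(9) = mex({0, 2}) = 1
Observe that G(6)..G(9) = 0, 0, 1, 1 repeats G(0)..G(3) = 0, 0, 1, 1.
For k >= max(S) = 4, G(k) is determined by the previous 4 values G(k-4)..G(k-1); a window of 4 consecutive values has recurred shifted by 6, so by induction G(k + 6) = G(k) for all k >= 0: the sequence is periodic from the start with period 6.
One period: G(0..5) = 0, 0, 1, 1, 2, 2.
40 mod 6 = 4, so G(40) = G(4) = 2.

2


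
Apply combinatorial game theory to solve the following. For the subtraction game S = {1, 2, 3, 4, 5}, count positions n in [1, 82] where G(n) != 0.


Subtraction set S = {1, 2, 3, 4, 5}, so G(n) = n mod 6.
G(n) = 0 when n is a multiple of 6.
Multiples of 6 in [1, 82]: 13
N-positions (nonzero Grundy) = 82 - 13 = 69

69


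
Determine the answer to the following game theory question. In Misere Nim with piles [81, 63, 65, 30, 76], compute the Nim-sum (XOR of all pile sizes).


We need the XOR (exclusive or) of all pile sizes.
After XOR-ing pile 1 (size 81): 0 XOR 81 = 81
After XOR-ing pile 2 (size 63): 81 XOR 63 = 110
After XOR-ing pile 3 (size 65): 110 XOR 65 = 47
After XOR-ing pile 4 (size 30): 47 XOR 30 = 49
After XOR-ing pile 5 (size 76): 49 XOR 76 = 125
The Nim-value of this position is 125.

125


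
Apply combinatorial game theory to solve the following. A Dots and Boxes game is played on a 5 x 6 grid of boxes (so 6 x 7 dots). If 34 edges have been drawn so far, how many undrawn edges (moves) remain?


Grid: 5 x 6 boxes, i.e. 6 rows and 7 columns of dots.
Horizontal edges: (rows + 1) * cols = 6 * 6 = 36
Vertical edges: rows * (cols + 1) = 5 * 7 = 35
Total edges: 36 + 35 = 71
Edges drawn: 34
Remaining: 71 - 34 = 37

37


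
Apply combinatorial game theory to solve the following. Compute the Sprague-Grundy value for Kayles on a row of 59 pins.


Kayles: a move removes 1 or 2 adjacent pins from a contiguous row.
Removing pins from a row of k leaves two independent rows (a, b) with a + b = k - 1 (one pin) or a + b = k - 2 (two pins); an end removal gives a = 0.
By Sprague-Grundy, G(k) = mex{ G(a) XOR G(b) } over all these splits. G(0) = 0.
G(1): splits (0,0):0^0=0 -> mex({0}) = 1
G(2): splits (0,1):0^1=1 (0,0):0^0=0 -> mex({0, 1}) = 2
G(3): splits (0,2):0^2=2 (1,1):1^1=0 (0,1):0^1=1 -> mex({0, 1, 2}) = 3
G(4): splits (0,3):0^3=3 (1,2):1^2=3 (0,2):0^2=2 (1,1):1^1=0 -> mex({0, 2, 3}) = 1
G(5): splits (0,4):0^1=1 (1,3):1^3=2 (2,2):2^2=0 (0,3):0^3=3 (1,2):1^2=3 -> mex({0, 1, 2, 3}) = 4
G(6) = mex({0, 1, 2, 4}) = 3
G(7) = mex({0, 1, 3, 4, 5}) = 2
G(8) = mex({0, 2, 3, 5, 6}) = 1
G(9) = mex({0, 1, 2, 3, 6, 7}) = 4
G(10) = mex({0, 1, 3, 4, 5, 7}) = 2
G(11) = mex({0, 1, 2, 3, 4, 5}) = 6
G(12) = mex({0, 1, 2, 3, 5, 6, 7}) = 4
G(13) = mex({0, 2, 3, 4, 6, 7}) = 1
G(14) = mex({0, 1, 4, 5, 6, 7}) = 2
G(15) = mex({0, 1, 2, 3, 4, 5, 6}) = 7
G(16) = mex({0, 2, 3, 5, 6, 7}) = 1
G(17) = mex({0, 1, 2, 3, 5, 6, 7}) = 4
G(18) = mex({0, 1, 2, 4, 5, 6}) = 3
G(19) = mex({0, 1, 3, 4, 5, 7}) = 2
G(20) = mex({0, 2, 3, 4, 5, 6, 7}) = 1
G(21) = mex({0, 1, 2, 3, 5, 6, 7}) = 4
G(22) = mex({0, 1, 2, 3, 4, 5, 7}) = 6
G(23) = mex({0, 1, 2, 3, 4, 5, 6}) = 7
G(24) = mex({0, 1, 2, 3, 5, 6, 7}) = 4
G(25) = mex({0, 2, 3, 4, 6, 7}) = 1
G(26) = mex({0, 1, 3, 4, 5, 6, 7}) = 2
G(27) = mex({0, 1, 2, 3, 4, 5, 6, 7}) = 8
G(28) = mex({0, 1, 2, 3, 4, 6, 7, 8}) = 5
G(29) = mex({0, 1, 2, 3, 5, 6, 7, 8, 9}) = 4
G(30) = mex({0, 1, 2, 3, 4, 5, 6, 9, 10}) = 7
G(31) = mex({0, 1, 3, 4, 5, 7, 10, 11}) = 2
G(32) = mex({0, 2, 3, 4, 5, 6, 7, 9, 11}) = 1
G(33) = mex({0, 1, 2, 3, 4, 5, 6, 7, 9, 12}) = 8
G(34) = mex({0, 1, 2, 3, 4, 5, 7, 8, 11, 12}) = 6
G(35) = mex({0, 1, 2, 3, 4, 5, 6, 8, 9, 10, 11}) = 7
G(36) = mex({0, 1, 2, 3, 5, 6, 7, 9, 10}) = 4
G(37) = mex({0, 2, 3, 4, 6, 7, 9, 10, 11, 12}) = 1
G(38) = mex({0, 1, 3, 4, 5, 6, 7, 9, 10, 11, 12}) = 2
G(39) = mex({0, 1, 2, 4, 5, 6, 7, 9, 10, 12, 14}) = 3
G(40) = mex({0, 2, 3, 4, 6, 7, 11, 12, 14}) = 1
G(41) = mex({0, 1, 2, 3, 5, 6, 7, 9, 10, 11, 12}) = 4
G(42) = mex({0, 1, 2, 3, 4, 5, 6, 9, 10}) = 7
G(43) = mex({0, 1, 3, 4, 5, 7, 9, 10, 12, 15}) = 2
G(44) = mex({0, 2, 3, 4, 5, 6, 7, 9, 10, 12, 15}) = 1
G(45) = mex({0, 1, 2, 3, 4, 5, 6, 7, 9, 10, 12, 14}) = 8
G(46) = mex({0, 1, 3, 4, 5, 7, 8, 11, 12, 14}) = 2
G(47) = mex({0, 1, 2, 3, 4, 5, 6, 8, 9, 10, 11, 12}) = 7
G(48) = mex({0, 1, 2, 3, 5, 6, 7, 9, 10}) = 4
G(49) = mex({0, 2, 3, 4, 6, 7, 9, 10, 11, 12, 15}) = 1
G(50) = mex({0, 1, 4, 5, 6, 7, 9, 11, 12, 14, 15}) = 2
G(51) = mex({0, 1, 2, 3, 4, 5, 6, 7, 9, 12, 14, 15}) = 8
G(52) = mex({0, 2, 3, 4, 5, 6, 7, 8, 11, 12, 15}) = 1
G(53) = mex({0, 1, 2, 3, 5, 6, 7, 8, 9, 10, 11, 12}) = 4
G(54) = mex({0, 1, 2, 3, 4, 5, 6, 9, 10}) = 7
G(55) = mex({0, 1, 3, 4, 5, 7, 9, 10, 11, 12}) = 2
G(56) = mex({0, 2, 3, 4, 5, 6, 7, 9, 10, 11, 12, 13, 14}) = 1
G(57) = mex({0, 1, 2, 3, 5, 6, 7, 9, 10, 12, 13, 14, 15}) = 4
G(58) = mex({0, 1, 3, 4, 5, 7, 11, 12, 14, 15}) = 2
G(59) = mex({0, 1, 2, 3, 4, 5, 6, 9, 10, 11, 12, 15}) = 7
Therefore G(59) = 7.

7


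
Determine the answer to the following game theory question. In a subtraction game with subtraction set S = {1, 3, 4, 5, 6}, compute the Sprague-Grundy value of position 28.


The subtraction set is S = {1, 3, 4, 5, 6}.
G(k) = mex{ G(k - s) : s in S, s <= k }. We compute iteratively: G(0) = 0.
G(1) = mex({0}) = 1
G(2) = mex({1}) = 0
G(3) = mex({0}) = 1
G(4) = mex({0, 1}) = 2
G(5) = mex({0, 1, 2}) = 3
G(6) = mex({0, 1, 3}) = 2
G(7) = mex({0, 1, 2}) = 3
G(8) = mex({0, 1, 2, 3}) = 4
G(9) = mex({1, 2, 3, 4}) = 0
G(10) = mex({0, 2, 3}) = 1
G(11) = mex({1, 2, 3, 4}) = 0
G(12) = mex({0, 2, 3, 4}) = 1
G(13) = mex({0, 1, 3, 4}) = 2
G(14) = mex({0, 1, 2, 4}) = 3
Observe that G(9)..G(14) = 0, 1, 0, 1, 2, 3 repeats G(0)..G(5) = 0, 1, 0, 1, 2, 3.
For k >= max(S) = 6, G(k) is determined by the previous 6 values G(k-6)..G(k-1); a window of 6 consecutive values has recurred shifted by 9, so by induction G(k + 9) = G(k) for all k >= 0: the sequence is periodic from the start with period 9.
One period: G(0..8) = 0, 1, 0, 1, 2, 3, 2, 3, 4.
28 mod 9 = 1, so G(28) = G(1) = 1.

1


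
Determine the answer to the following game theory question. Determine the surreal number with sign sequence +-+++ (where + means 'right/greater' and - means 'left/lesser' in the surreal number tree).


Sign expansion: +-+++
Rule: track bounds (lo, hi), initially (-inf, +inf). On '+', the current value becomes lo and we move to the simplest number in (value, hi): value + 1 if hi = +inf, otherwise the midpoint (value + hi)/2. On '-', the current value becomes hi and we move to value - 1 if lo = -inf, otherwise the midpoint (lo + value)/2.
Start at 0.
Step 1: sign = +, move right. Bounds: (0, +inf). Value = 1
Step 2: sign = -, move left. Bounds: (0, 1). Value = 1/2
Step 3: sign = +, move right. Bounds: (1/2, 1). Value = 3/4
Step 4: sign = +, move right. Bounds: (3/4, 1). Value = 7/8
Step 5: sign = +, move right. Bounds: (7/8, 1). Value = 15/16
The surreal number with sign expansion +-+++ is 15/16.

15/16


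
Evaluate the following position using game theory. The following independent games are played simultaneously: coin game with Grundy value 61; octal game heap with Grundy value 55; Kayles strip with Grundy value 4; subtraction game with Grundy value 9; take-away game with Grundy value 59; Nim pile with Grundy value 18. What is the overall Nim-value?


By the Sprague-Grundy theorem, the Grundy value of a sum of games is the XOR of individual Grundy values.
coin game: Grundy value = 61. Running XOR: 0 XOR 61 = 61
octal game heap: Grundy value = 55. Running XOR: 61 XOR 55 = 10
Kayles strip: Grundy value = 4. Running XOR: 10 XOR 4 = 14
subtraction game: Grundy value = 9. Running XOR: 14 XOR 9 = 7
take-away game: Grundy value = 59. Running XOR: 7 XOR 59 = 60
Nim pile: Grundy value = 18. Running XOR: 60 XOR 18 = 46
The combined Grundy value is 46.

46


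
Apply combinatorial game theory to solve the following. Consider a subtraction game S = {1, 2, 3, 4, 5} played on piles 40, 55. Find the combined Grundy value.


Subtraction set: {1, 2, 3, 4, 5}
For this subtraction set, G(n) = n mod 6 (period = max + 1 = 6).
Pile 1 (size 40): G(40) = 40 mod 6 = 4
Pile 2 (size 55): G(55) = 55 mod 6 = 1
Total Grundy value = XOR of all: 4 XOR 1 = 5

5


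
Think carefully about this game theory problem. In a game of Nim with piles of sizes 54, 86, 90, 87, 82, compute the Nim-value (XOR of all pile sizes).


We need the XOR (exclusive or) of all pile sizes.
After XOR-ing pile 1 (size 54): 0 XOR 54 = 54
After XOR-ing pile 2 (size 86): 54 XOR 86 = 96
After XOR-ing pile 3 (size 90): 96 XOR 90 = 58
After XOR-ing pile 4 (size 87): 58 XOR 87 = 109
After XOR-ing pile 5 (size 82): 109 XOR 82 = 63
The Nim-value of this position is 63.

63
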